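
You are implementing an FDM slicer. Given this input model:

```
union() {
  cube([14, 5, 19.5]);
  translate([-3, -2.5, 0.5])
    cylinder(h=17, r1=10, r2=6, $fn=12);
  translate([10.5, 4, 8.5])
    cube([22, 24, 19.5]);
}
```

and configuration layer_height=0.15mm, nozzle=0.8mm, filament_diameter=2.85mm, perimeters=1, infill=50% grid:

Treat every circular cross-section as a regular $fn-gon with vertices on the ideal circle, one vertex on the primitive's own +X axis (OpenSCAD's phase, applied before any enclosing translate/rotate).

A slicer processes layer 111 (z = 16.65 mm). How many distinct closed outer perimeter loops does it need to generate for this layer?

At z = 16.65 mm: the cube (footprint 14×5) is included at this height; the cone at (-3, -2.5) (r1=10→r2=6) has section circumradius 6.200 here — a regular 12-gon; the 22×24 cube at (10.5, 4) contributes its full rectangle; Merging all regions: the regions partially overlap (shared area 7.77 mm²), so overlapping operands fuse into one piece — 1 connected region. The result has 1 disconnected region.

1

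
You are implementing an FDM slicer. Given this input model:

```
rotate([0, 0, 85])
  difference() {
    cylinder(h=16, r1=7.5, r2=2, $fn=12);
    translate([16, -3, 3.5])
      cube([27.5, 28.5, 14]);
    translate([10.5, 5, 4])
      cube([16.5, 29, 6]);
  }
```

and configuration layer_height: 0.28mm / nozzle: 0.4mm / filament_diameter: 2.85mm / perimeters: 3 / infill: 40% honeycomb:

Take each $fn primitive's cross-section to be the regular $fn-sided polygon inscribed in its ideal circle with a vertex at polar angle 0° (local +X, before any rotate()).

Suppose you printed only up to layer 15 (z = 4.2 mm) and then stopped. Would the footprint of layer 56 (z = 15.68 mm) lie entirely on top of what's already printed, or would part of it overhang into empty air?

entirely on top

Compare the two slices. At z = 4.2: the cone: at t=0.263 of its height the radius interpolates to r₁+(r₂−r₁)t = 6.056, giving a regular 12-gon of that circumradius (area = (12/2)·6.056²·sin(360°/12) = 110.03 mm²); the 27.5×28.5 cube at (16, -3) contributes its full rectangle (area 783.75 mm²); the 16.5×29 cube at (10.5, 5) contributes its full rectangle (area 478.50 mm²); After the difference (first − rest): starting from the cone (110.03 mm²), the 27.5×28.5 cube at (16, -3) misses the remaining region (no effect); the 16.5×29 cube at (10.5, 5) misses the remaining region (no effect) — area = 110.03 mm²; (rotated 85° about Z; rotation is an isometry so areas/perimeters/island counts are preserved). At z = 15.68: the cone contributes a regular 12-gon of circumradius 2.110 (interpolated between r1=7.5 and r2=2 at t=0.980) (area = (12/2)·2.110²·sin(360°/12) = 13.36 mm²); the cube at (16, -3) (footprint 27.5×28.5) is included at this height (area 783.75 mm²); the cube at (10.5, 5) is absent (z outside [4, 10]); Taking the first minus the rest: starting from the cone (13.36 mm²), the 27.5×28.5 cube at (16, -3) misses the remaining region (no effect) — area = 13.36 mm²; (whole slice rotated 85° about Z — lengths, areas and connectivity unchanged). Checking containment: the cross-section at z = 15.68 is a subset of the cross-section at z = 4.2.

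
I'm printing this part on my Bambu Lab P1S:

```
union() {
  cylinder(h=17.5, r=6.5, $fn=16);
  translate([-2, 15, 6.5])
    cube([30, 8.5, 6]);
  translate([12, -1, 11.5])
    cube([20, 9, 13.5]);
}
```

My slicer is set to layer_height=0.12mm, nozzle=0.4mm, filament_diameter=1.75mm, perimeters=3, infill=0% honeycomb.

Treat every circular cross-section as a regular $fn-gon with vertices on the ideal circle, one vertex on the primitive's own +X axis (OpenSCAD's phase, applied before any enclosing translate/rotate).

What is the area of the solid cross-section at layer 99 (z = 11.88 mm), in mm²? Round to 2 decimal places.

At z = 11.88 mm: the r=6.5 cylinder gives a regular 16-gon of circumradius 6.5 (constant along its height) (area = (16/2)·6.500²·sin(360°/16) = 129.35 mm²); the 30×8.5 cube at (-2, 15) contributes its full rectangle (area 255.00 mm²); the cube at (12, -1) is present — its section is the full 20×9 rectangle (area 180.00 mm²); Merging all regions: the 3 present regions are separate (no shared area or edge), so areas and boundary lengths simply add and each stays a separate island — area = 564.35 mm². Overall, the cross-section has 3 separate islands. Net area = 564.35 mm².

564.35 mm²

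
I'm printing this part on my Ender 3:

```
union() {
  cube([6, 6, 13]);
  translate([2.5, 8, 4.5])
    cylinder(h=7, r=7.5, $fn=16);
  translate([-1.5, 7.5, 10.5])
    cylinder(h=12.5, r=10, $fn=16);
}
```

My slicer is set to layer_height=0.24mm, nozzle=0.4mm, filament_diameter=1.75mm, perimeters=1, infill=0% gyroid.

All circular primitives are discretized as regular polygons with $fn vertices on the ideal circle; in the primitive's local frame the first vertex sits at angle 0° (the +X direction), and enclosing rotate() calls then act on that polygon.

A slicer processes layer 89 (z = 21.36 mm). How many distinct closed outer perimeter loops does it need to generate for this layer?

At z = 21.36 mm: the cube is not intersected at this z (z outside [0, 13]); the cylinder at (2.5, 8) is not intersected at this z (z outside [4.5, 11.5]); the r=10 cylinder at (-1.5, 7.5) gives a regular 16-gon of circumradius 10 (constant along its height); Taking the union: only the r=10 cylinder at (-1.5, 7.5) is present, so the union is just that shape — 1 connected region. The result has 1 disconnected region.

1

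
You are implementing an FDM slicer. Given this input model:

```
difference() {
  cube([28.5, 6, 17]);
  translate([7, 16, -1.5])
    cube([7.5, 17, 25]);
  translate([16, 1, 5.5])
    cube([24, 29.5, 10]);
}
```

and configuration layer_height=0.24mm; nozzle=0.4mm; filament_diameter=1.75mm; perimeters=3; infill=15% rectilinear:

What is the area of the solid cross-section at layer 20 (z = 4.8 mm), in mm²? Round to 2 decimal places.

171.00 mm²

At z = 4.8 mm: the 28.5×6 cube contributes its full rectangle (area 171.00 mm²); the 7.5×17 cube at (7, 16) contributes its full rectangle (area 127.50 mm²); the cube at (16, 1) does not reach this height (z outside [5.5, 15.5]); Taking the first minus the rest: starting from the 28.5×6 cube (171.00 mm²), the 7.5×17 cube at (7, 16) misses the remaining region (no effect) — area = 171.00 mm². Overall, the cross-section is a single solid region. Net area = 171.00 mm².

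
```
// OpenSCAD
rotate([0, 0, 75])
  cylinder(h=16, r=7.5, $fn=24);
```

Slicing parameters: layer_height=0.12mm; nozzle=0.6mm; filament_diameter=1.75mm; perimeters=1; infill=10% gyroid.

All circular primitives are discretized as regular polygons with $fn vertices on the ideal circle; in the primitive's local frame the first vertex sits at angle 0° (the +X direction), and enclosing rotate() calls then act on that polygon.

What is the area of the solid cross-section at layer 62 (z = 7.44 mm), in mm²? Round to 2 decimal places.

At z = 7.44 mm: the cylinder: section is a regular 24-gon, circumradius r=7.5 (area = (24/2)·7.500²·sin(360°/24) = 174.70 mm²); (rotated 75° about Z; rotation is an isometry so areas/perimeters/island counts are preserved). Overall, the cross-section is a single solid region. Net area = 174.70 mm².

174.70 mm²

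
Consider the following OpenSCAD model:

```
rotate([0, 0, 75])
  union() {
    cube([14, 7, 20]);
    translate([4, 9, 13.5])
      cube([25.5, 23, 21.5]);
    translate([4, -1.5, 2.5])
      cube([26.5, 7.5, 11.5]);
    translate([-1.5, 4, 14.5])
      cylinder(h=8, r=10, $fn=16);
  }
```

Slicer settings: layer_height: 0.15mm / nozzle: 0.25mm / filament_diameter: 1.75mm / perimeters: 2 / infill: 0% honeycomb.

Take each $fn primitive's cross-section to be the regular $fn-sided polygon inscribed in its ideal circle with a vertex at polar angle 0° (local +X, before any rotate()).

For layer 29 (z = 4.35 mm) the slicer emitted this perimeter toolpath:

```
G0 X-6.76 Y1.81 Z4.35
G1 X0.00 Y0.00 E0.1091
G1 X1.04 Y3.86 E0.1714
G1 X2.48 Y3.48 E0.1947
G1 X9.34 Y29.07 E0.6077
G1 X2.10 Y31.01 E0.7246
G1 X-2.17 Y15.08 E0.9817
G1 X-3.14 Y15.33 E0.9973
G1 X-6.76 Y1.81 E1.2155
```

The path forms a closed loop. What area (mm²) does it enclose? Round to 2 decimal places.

Apply the shoelace formula to the sequence of (X, Y) vertices; enclosed area = 236.61 mm².

236.61 mm²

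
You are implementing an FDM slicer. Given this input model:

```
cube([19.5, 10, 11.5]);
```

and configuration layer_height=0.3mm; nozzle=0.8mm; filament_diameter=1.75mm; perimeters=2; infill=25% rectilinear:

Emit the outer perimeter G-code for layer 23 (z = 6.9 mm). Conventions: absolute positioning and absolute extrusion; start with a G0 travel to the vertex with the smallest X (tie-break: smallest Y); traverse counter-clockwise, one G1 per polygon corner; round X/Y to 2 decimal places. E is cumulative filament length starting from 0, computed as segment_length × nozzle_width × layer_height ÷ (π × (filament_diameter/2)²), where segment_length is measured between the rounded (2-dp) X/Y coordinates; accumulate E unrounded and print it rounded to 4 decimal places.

At z = 6.9 mm: the cube (footprint 19.5×10) is included at this height. The outline is a single polygon with 4 vertices. Extrusion per mm of travel: 0.8 × 0.3 / (π × 0.875²) = 0.099780. Accumulating E over each segment gives final E = 5.8870.

G0 X0.00 Y0.00 Z6.90
G1 X19.50 Y0.00 E1.9457
G1 X19.50 Y10.00 E2.9435
G1 X0.00 Y10.00 E4.8892
G1 X0.00 Y0.00 E5.8870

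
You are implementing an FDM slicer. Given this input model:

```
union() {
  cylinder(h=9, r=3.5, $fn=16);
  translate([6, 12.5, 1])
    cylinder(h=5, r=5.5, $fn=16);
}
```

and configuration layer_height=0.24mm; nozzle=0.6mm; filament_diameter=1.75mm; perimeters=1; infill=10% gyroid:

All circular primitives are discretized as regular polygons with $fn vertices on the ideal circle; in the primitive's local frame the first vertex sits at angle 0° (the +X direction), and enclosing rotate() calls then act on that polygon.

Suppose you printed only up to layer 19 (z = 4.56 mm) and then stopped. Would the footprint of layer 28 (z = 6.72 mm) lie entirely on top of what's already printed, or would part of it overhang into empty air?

Compare the two slices. At z = 4.56: the cylinder: section is a regular 16-gon, circumradius r=3.5 (area = (16/2)·3.500²·sin(360°/16) = 37.50 mm²); the r=5.5 cylinder at (6, 12.5) contributes a regular 16-gon of circumradius 5.5 (area = (16/2)·5.500²·sin(360°/16) = 92.61 mm²); Merging all regions: the 2 present regions are separate (no shared area or edge), so areas and boundary lengths simply add and each stays a separate island — area = 130.11 mm². At z = 6.72: the r=3.5 cylinder gives a regular 16-gon of circumradius 3.5 (constant along its height) (area = (16/2)·3.500²·sin(360°/16) = 37.50 mm²); the cylinder at (6, 12.5) is absent (z outside [1, 6]); Taking the union: only the r=3.5 cylinder is present, so the union is just that shape — area = 37.50 mm². Checking containment: the cross-section at z = 6.72 is a subset of the cross-section at z = 4.56.

entirely on top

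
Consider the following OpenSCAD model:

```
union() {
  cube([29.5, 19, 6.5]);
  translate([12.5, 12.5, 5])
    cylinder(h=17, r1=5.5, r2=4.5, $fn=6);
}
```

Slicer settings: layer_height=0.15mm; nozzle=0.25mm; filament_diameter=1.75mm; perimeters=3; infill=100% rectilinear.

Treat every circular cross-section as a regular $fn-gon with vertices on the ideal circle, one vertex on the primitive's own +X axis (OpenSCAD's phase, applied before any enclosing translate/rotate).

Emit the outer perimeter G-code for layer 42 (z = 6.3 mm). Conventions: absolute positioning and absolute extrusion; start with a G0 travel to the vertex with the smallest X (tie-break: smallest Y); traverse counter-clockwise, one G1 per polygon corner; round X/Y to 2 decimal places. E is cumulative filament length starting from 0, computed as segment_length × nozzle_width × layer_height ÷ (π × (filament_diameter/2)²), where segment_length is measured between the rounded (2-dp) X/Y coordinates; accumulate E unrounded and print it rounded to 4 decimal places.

At z = 6.3 mm: the cube is present — its section is the full 29.5×19 rectangle; the cone at (12.5, 12.5) contributes a regular 6-gon of circumradius 5.424 (interpolated between r1=5.5 and r2=4.5 at t=0.076); Merging all regions: the cone at (12.5, 12.5) lies entirely inside the 29.5×19 cube, so the union is just the 29.5×19 cube — 1 connected region. The outline is a single polygon with 4 vertices. Extrusion per mm of travel: 0.25 × 0.15 / (π × 0.875²) = 0.015591. Accumulating E over each segment gives final E = 1.5123.

G0 X0.00 Y0.00 Z6.30
G1 X29.50 Y0.00 E0.4599
G1 X29.50 Y19.00 E0.7561
G1 X0.00 Y19.00 E1.2161
G1 X0.00 Y0.00 E1.5123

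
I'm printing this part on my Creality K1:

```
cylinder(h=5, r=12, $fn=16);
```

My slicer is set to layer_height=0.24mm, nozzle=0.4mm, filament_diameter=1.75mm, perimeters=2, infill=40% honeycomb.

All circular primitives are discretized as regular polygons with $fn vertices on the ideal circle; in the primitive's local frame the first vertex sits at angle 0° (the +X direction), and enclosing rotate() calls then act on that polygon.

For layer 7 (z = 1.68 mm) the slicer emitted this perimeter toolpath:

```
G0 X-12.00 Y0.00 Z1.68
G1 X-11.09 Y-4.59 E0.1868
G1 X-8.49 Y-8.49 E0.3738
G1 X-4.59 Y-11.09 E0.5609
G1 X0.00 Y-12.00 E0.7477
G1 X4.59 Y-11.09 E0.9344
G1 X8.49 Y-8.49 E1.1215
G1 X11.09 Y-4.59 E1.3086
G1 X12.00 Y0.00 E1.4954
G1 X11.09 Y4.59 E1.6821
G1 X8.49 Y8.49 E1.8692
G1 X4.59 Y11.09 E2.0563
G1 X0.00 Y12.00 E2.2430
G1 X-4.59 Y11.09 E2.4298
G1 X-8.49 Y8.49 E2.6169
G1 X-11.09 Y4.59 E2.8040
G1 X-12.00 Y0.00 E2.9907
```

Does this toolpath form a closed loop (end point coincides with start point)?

Start point (G0): (-12.00, 0.00). End point (last G1): the path returns to the start — closed.

yes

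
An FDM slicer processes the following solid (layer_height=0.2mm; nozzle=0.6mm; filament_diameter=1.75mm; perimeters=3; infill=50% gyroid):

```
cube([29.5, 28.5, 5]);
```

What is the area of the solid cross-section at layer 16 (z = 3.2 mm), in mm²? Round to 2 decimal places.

840.75 mm²

At z = 3.2 mm: the cube (footprint 29.5×28.5) is included at this height (area 840.75 mm²). Overall, the cross-section is a single solid region. Net area = 840.75 mm².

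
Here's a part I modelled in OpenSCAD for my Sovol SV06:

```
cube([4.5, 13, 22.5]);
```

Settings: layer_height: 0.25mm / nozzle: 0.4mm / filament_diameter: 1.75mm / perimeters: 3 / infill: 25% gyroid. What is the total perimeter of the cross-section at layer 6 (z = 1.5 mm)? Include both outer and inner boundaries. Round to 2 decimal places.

At z = 1.5 mm: the cube (footprint 4.5×13) is included at this height (perimeter 35.00 mm). Overall, the cross-section is a single solid region. Total boundary length (outer) = 35.00 mm.

35.00 mm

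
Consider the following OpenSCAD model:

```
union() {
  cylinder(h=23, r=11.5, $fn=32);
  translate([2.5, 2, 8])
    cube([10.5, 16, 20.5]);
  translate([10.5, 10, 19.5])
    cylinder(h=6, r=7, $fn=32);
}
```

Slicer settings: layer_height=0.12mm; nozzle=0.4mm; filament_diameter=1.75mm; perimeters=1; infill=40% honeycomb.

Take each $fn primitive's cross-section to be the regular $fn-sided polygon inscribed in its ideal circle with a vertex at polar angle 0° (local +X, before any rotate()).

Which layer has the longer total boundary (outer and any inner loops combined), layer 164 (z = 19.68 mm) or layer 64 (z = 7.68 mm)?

Layer 164 (z = 19.68): the cylinder: section is a regular 32-gon, circumradius r=11.5 (perimeter = 2·32·11.500·sin(180°/32) = 72.14 mm); the cube at (2.5, 2) is present — its section is the full 10.5×16 rectangle (perimeter 53.00 mm); the r=7 cylinder at (10.5, 10) gives a regular 32-gon of circumradius 7 (constant along its height) (perimeter = 2·32·7.000·sin(180°/32) = 43.91 mm); Merging all regions: the regions partially overlap (shared area 167.56 mm²), so the edge portions inside another operand are dropped and the merged outline is re-measured after clipping — boundary = 97.43 mm. So its perimeter = 97.43 mm. Layer 64 (z = 7.68): the r=11.5 cylinder gives a regular 32-gon of circumradius 11.5 (constant along its height) (perimeter = 2·32·11.500·sin(180°/32) = 72.14 mm); the cube at (2.5, 2) is absent (z outside [8, 28.5]); the cylinder at (10.5, 10) is not intersected at this z (z outside [19.5, 25.5]); Taking the union: only the r=11.5 cylinder is present, so the union is just that shape — boundary = 72.14 mm. So its perimeter = 72.14 mm. Layer 164 is larger (97.43 vs 72.14 mm).

layer 164 (z = 19.68 mm)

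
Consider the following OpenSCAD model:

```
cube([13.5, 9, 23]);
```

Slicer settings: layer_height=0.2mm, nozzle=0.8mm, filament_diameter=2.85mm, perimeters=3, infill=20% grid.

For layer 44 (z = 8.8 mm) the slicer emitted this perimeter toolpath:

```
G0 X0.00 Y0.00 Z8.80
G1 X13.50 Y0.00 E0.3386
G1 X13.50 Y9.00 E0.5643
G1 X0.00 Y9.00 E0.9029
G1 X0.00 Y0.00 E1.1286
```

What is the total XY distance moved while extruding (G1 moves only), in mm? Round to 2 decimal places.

45.00 mm

Sum the Euclidean lengths of each G1 segment: total = 45.00 mm.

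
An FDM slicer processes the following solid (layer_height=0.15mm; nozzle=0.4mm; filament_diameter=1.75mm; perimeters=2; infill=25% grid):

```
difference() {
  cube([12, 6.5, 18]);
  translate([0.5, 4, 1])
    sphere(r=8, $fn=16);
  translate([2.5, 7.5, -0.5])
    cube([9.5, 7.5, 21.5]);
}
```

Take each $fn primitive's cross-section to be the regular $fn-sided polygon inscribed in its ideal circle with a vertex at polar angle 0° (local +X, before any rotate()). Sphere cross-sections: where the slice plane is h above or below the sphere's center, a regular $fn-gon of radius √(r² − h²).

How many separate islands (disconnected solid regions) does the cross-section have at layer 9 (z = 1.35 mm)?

At z = 1.35 mm: the cube is present — its section is the full 12×6.5 rectangle; the r=8 sphere at (0.5, 4) contributes a regular 16-gon of circumradius √(8²−0.35²) = 7.992; the cube at (2.5, 7.5) is present — its section is the full 9.5×7.5 rectangle; After the difference (first − rest): starting from the 12×6.5 cube, the r=8 sphere at (0.5, 4) partially overlaps it — only the 52.78 mm² overlap (of its 195.56 mm²) is removed, clipping the outline; the 9.5×7.5 cube at (2.5, 7.5) misses the remaining region (no effect) — 1 connected region. Overall, the cross-section is a single solid region. Island count = 1.

1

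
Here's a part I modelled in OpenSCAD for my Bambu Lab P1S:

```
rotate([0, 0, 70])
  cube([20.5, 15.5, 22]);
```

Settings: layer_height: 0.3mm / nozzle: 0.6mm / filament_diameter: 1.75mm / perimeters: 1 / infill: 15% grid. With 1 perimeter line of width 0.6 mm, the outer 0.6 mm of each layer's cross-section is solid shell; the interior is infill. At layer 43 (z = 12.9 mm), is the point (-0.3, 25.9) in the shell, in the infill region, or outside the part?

At z = 12.9 mm: the 20.5×15.5 cube contributes its full rectangle; (rotated 70° about Z; rotation is an isometry so areas/perimeters/island counts are preserved). Overall, the cross-section is a single solid region. Undo the 70° rotation: the query point maps to (24.235, 9.140) in the un-rotated model frame. The nearest boundary edge runs (20.50, 0.00)→(20.50, 15.50); distance from the point to it = 3.74 mm. The point is not inside any of the regions above, so it lies outside the cross-section (3.74 mm from the nearest boundary).

outside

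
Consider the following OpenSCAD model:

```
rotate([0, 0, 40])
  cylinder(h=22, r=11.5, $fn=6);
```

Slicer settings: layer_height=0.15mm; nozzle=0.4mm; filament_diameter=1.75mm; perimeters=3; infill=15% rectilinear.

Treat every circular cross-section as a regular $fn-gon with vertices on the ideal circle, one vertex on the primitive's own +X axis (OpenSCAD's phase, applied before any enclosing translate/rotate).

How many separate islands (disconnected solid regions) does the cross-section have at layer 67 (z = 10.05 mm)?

1

At z = 10.05 mm: the cylinder: section is a regular 6-gon, circumradius r=11.5; (rotated 40° about Z; rotation is an isometry so areas/perimeters/island counts are preserved). Overall, the cross-section is a single solid region. Island count = 1.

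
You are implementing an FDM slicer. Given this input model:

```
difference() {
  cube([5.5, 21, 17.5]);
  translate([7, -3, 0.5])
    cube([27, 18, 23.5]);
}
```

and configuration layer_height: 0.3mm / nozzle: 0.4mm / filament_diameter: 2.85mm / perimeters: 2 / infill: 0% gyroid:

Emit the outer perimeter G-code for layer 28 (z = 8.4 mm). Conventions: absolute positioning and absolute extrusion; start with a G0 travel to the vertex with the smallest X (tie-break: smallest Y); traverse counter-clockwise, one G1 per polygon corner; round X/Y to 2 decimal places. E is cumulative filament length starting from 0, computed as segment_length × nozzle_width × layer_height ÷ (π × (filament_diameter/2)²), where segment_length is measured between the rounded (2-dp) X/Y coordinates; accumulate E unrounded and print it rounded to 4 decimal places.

At z = 8.4 mm: the 5.5×21 cube contributes its full rectangle; the 27×18 cube at (7, -3) contributes its full rectangle; Taking the first minus the rest: starting from the 5.5×21 cube, the 27×18 cube at (7, -3) misses the remaining region (no effect) — 1 connected region. The outline is a single polygon with 4 vertices. Extrusion per mm of travel: 0.4 × 0.3 / (π × 1.425²) = 0.018811. Accumulating E over each segment gives final E = 0.9970.

G0 X0.00 Y0.00 Z8.40
G1 X5.50 Y0.00 E0.1035
G1 X5.50 Y21.00 E0.4985
G1 X0.00 Y21.00 E0.6019
G1 X0.00 Y0.00 E0.9970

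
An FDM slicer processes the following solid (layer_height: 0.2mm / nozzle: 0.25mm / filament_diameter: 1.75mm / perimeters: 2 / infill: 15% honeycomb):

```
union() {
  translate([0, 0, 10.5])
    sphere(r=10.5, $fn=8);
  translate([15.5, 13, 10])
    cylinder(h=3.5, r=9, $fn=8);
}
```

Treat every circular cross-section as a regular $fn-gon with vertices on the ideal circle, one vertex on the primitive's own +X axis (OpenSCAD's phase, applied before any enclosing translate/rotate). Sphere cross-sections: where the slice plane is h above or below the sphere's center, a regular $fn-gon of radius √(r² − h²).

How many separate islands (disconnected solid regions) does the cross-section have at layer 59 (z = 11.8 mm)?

At z = 11.8 mm: the sphere: section is a regular 8-gon, circumradius = √(r²−h²) = √(10.5²−1.3²) = 10.419; the cylinder at (15.5, 13): section is a regular 8-gon, circumradius r=9; Combining (union): the 2 present regions are separate (no shared area or edge), so areas and boundary lengths simply add and each stays a separate island — 2 connected regions. Overall, the cross-section has 2 separate islands. Island count = 2.

2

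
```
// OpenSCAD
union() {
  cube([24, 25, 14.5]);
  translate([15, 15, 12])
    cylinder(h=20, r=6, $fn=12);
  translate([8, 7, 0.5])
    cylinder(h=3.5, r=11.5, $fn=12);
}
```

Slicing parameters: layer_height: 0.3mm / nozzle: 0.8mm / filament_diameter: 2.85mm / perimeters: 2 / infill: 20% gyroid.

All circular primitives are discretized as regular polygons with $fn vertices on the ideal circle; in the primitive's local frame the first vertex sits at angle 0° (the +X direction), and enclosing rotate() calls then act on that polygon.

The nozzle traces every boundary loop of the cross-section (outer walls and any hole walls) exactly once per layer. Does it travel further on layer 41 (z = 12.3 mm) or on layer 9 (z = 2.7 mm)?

Layer 41 (z = 12.3): the 24×25 cube contributes its full rectangle (perimeter 98.00 mm); the cylinder at (15, 15): section is a regular 12-gon, circumradius r=6 (perimeter = 2·12·6.000·sin(180°/12) = 37.27 mm); the cylinder at (8, 7) is absent (z outside [0.5, 4]); Combining (union): the r=6 cylinder at (15, 15) lies entirely inside the 24×25 cube, so the union is just the 24×25 cube — boundary = 98.00 mm. So its perimeter = 98.00 mm. Layer 9 (z = 2.7): the cube (footprint 24×25) is included at this height (perimeter 98.00 mm); the cylinder at (15, 15) does not reach this height (z outside [12, 32]); the r=11.5 cylinder at (8, 7) gives a regular 12-gon of circumradius 11.5 (constant along its height) (perimeter = 2·12·11.500·sin(180°/12) = 71.43 mm); Combining (union): the regions partially overlap (shared area 310.12 mm²), so the edge portions inside another operand are dropped and the merged outline is re-measured after clipping — boundary = 103.30 mm. So its perimeter = 103.30 mm. Layer 9 is larger (103.30 vs 98.00 mm).

layer 9 (z = 2.7 mm)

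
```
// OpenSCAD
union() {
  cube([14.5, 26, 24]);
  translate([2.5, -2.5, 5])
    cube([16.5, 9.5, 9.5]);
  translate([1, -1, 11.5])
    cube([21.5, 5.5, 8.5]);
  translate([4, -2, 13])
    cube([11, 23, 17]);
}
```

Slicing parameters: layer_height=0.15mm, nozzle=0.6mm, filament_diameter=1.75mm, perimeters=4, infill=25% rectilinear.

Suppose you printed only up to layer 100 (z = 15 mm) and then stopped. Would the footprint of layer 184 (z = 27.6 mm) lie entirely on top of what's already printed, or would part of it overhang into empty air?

entirely on top

Compare the two slices. At z = 15: the cube is present — its section is the full 14.5×26 rectangle (area 377.00 mm²); the cube at (2.5, -2.5) is absent (z outside [5, 14.5]); the cube at (1, -1) (footprint 21.5×5.5) is included at this height (area 118.25 mm²); the cube at (4, -2) (footprint 11×23) is included at this height (area 253.00 mm²); Combining (union): the regions partially overlap — summed areas 748.25 mm² minus the doubly-counted overlap 294.50 mm² gives 453.75 mm² — area = 453.75 mm². At z = 27.6: the cube does not reach this height (z outside [0, 24]); the cube at (2.5, -2.5) is not intersected at this z (z outside [5, 14.5]); the cube at (1, -1) is absent (z outside [11.5, 20]); the 11×23 cube at (4, -2) contributes its full rectangle (area 253.00 mm²); Merging all regions: only the 11×23 cube at (4, -2) is present, so the union is just that shape — area = 253.00 mm². Checking containment: the cross-section at z = 27.6 is a subset of the cross-section at z = 15.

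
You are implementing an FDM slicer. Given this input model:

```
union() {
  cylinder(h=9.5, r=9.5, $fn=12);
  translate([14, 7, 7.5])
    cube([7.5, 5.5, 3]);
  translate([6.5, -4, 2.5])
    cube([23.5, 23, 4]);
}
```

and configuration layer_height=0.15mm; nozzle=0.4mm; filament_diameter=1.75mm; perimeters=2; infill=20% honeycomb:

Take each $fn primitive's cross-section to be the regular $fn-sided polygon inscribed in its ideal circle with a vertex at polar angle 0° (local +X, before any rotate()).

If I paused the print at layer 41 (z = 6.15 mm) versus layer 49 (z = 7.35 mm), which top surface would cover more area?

layer 41 (z = 6.15 mm)

Layer 41 (z = 6.15): the r=9.5 cylinder gives a regular 12-gon of circumradius 9.5 (constant along its height) (area = (12/2)·9.500²·sin(360°/12) = 270.75 mm²); the cube at (14, 7) does not reach this height (z outside [7.5, 10.5]); the 23.5×23 cube at (6.5, -4) contributes its full rectangle (area 540.50 mm²); Taking the union: the regions partially overlap — summed areas 811.25 mm² minus the doubly-counted overlap 22.58 mm² gives 788.67 mm² — area = 788.67 mm². So its area = 788.67 mm². Layer 49 (z = 7.35): the r=9.5 cylinder contributes a regular 12-gon of circumradius 9.5 (area = (12/2)·9.500²·sin(360°/12) = 270.75 mm²); the cube at (14, 7) does not reach this height (z outside [7.5, 10.5]); the cube at (6.5, -4) does not reach this height (z outside [2.5, 6.5]); Merging all regions: only the r=9.5 cylinder is present, so the union is just that shape — area = 270.75 mm². So its area = 270.75 mm². Layer 41 is larger (788.67 vs 270.75 mm²).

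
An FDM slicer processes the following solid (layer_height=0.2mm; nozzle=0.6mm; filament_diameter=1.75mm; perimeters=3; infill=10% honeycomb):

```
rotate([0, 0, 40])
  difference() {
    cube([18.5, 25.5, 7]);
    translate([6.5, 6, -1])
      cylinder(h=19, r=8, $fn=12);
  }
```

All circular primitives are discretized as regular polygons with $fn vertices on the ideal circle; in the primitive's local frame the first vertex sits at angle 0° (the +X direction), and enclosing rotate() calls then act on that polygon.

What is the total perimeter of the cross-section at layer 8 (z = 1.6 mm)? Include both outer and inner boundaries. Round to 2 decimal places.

At z = 1.6 mm: the 18.5×25.5 cube contributes its full rectangle (perimeter 88.00 mm); the r=8 cylinder at (6.5, 6) contributes a regular 12-gon of circumradius 8 (perimeter = 2·12·8.000·sin(180°/12) = 49.69 mm); After the difference (first − rest): starting from the 18.5×25.5 cube, the r=8 cylinder at (6.5, 6) partially overlaps it — only the 171.53 mm² overlap (of its 192.00 mm²) is removed, clipping the outline — boundary = 98.58 mm; (rotated 40° about Z; rotation is an isometry so areas/perimeters/island counts are preserved). Overall, the cross-section has 2 separate islands. Total boundary length (outer) = 98.58 mm.

98.58 mm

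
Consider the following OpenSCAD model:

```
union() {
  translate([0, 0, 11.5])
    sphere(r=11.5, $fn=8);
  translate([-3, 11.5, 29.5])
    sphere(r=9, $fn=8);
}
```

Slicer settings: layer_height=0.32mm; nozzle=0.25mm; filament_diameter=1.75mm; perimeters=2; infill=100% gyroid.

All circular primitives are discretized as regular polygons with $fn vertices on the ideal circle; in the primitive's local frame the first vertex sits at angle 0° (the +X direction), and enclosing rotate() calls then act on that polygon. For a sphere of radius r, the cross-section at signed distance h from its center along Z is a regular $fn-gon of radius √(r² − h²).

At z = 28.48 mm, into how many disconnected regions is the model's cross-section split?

1

At z = 28.48 mm: the sphere is not intersected at this z (|z−center|=16.980 > r=11.5); the sphere at (-3, 11.5): section is a regular 8-gon, circumradius = √(r²−h²) = √(9²−1.02²) = 8.942; Taking the union: only the r=9 sphere at (-3, 11.5) is present, so the union is just that shape — 1 connected region. The result has 1 disconnected region.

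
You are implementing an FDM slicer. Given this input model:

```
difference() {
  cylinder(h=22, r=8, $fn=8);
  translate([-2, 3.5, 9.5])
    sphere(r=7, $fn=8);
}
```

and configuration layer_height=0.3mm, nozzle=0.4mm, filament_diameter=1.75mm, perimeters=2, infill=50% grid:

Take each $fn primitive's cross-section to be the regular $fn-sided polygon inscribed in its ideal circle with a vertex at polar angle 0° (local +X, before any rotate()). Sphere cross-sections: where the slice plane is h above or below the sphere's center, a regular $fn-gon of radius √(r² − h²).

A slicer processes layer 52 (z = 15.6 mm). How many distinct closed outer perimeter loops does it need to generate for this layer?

1

At z = 15.6 mm: the r=8 cylinder gives a regular 8-gon of circumradius 8 (constant along its height); the sphere at (-2, 3.5): section is a regular 8-gon, circumradius = √(r²−h²) = √(7²−6.1²) = 3.434; After the difference (first − rest): starting from the r=8 cylinder, the r=7 sphere at (-2, 3.5) lies wholly inside it (removes its full 33.35 mm² and its 21.02 mm outline becomes a hole wall) — 1 connected region with 1 hole. The result has 1 disconnected region.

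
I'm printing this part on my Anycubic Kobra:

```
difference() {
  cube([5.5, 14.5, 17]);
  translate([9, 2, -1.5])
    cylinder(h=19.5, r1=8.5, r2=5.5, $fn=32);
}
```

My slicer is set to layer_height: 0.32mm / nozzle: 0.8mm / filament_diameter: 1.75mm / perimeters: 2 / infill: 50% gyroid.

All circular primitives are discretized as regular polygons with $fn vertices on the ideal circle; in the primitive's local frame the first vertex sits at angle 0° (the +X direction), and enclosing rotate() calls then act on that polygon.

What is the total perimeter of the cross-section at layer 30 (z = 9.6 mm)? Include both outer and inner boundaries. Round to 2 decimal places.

38.25 mm

At z = 9.6 mm: the cube (footprint 5.5×14.5) is included at this height (perimeter 40.00 mm); the cone at (9, 2) contributes a regular 32-gon of circumradius 6.792 (interpolated between r1=8.5 and r2=5.5 at t=0.569) (perimeter = 2·32·6.792·sin(180°/32) = 42.61 mm); Taking the first minus the rest: starting from the 5.5×14.5 cube, the cone at (9, 2) partially overlaps it — only the 19.75 mm² overlap (of its 144.01 mm²) is removed, clipping the outline — boundary = 38.25 mm. Overall, the cross-section is a single solid region. Total boundary length (outer) = 38.25 mm.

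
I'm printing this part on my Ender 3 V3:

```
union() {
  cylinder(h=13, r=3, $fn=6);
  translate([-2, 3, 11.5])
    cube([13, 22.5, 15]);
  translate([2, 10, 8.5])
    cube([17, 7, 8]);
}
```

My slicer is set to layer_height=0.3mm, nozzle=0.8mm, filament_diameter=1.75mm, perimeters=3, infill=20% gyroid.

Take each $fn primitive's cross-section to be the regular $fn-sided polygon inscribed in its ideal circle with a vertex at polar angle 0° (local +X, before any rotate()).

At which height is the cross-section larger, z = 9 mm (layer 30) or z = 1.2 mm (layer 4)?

Layer 30 (z = 9): the r=3 cylinder contributes a regular 6-gon of circumradius 3 (area = (6/2)·3.000²·sin(360°/6) = 23.38 mm²); the cube at (-2, 3) is absent (z outside [11.5, 26.5]); the cube at (2, 10) is present — its section is the full 17×7 rectangle (area 119.00 mm²); Taking the union: the 2 present regions are separate (no shared area or edge), so areas and boundary lengths simply add and each stays a separate island — area = 142.38 mm². So its area = 142.38 mm². Layer 4 (z = 1.2): the r=3 cylinder contributes a regular 6-gon of circumradius 3 (area = (6/2)·3.000²·sin(360°/6) = 23.38 mm²); the cube at (-2, 3) is absent (z outside [11.5, 26.5]); the cube at (2, 10) is not intersected at this z (z outside [8.5, 16.5]); Taking the union: only the r=3 cylinder is present, so the union is just that shape — area = 23.38 mm². So its area = 23.38 mm². Layer 30 is larger (142.38 vs 23.38 mm²).

layer 30 (z = 9 mm)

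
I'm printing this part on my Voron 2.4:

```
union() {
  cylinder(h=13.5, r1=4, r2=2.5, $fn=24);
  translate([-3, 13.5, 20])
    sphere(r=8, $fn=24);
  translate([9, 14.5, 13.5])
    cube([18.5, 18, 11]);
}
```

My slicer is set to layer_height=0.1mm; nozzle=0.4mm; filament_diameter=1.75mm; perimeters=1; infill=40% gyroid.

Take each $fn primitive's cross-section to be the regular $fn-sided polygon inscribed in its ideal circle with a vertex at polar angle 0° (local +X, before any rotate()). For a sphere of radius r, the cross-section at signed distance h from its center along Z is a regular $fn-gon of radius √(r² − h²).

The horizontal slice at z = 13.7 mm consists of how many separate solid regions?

2

At z = 13.7 mm: the cone does not reach this height (z outside [0, 13.5]); the r=8 sphere at (-3, 13.5) slices to a regular 24-gon of circumradius 4.931 (√(r²−h²) with h=6.3 from center); the cube at (9, 14.5) is present — its section is the full 18.5×18 rectangle; Taking the union: the 2 present regions are separate (no shared area or edge), so areas and boundary lengths simply add and each stays a separate island — 2 connected regions. The result has 2 disconnected regions.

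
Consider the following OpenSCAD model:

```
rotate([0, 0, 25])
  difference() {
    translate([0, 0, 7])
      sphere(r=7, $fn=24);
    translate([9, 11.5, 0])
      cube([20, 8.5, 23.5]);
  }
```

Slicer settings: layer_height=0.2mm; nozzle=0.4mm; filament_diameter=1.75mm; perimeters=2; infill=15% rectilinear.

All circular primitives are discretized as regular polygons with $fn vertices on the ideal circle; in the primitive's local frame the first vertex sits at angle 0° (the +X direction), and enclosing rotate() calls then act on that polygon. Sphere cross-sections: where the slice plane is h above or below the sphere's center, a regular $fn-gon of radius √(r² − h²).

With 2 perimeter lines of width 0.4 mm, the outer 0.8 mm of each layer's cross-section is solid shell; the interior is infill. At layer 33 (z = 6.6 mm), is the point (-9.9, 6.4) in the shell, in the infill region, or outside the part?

outside

At z = 6.6 mm: the r=7 sphere contributes a regular 24-gon of circumradius √(7²−0.4²) = 6.989; the 20×8.5 cube at (9, 11.5) contributes its full rectangle; Subtracting the remaining from the first: starting from the r=7 sphere, the 20×8.5 cube at (9, 11.5) misses the remaining region (no effect) — 1 connected region; (rotated 25° about Z; rotation is an isometry so areas/perimeters/island counts are preserved). Overall, the cross-section is a single solid region. Undo the 25° rotation: the query point maps to (-6.268, 9.984) in the un-rotated model frame. The nearest boundary edge runs (-4.94, 4.94)→(-3.49, 6.05); distance from the point to it = 4.81 mm. The point is not inside any of the regions above, so it lies outside the cross-section (4.81 mm from the nearest boundary).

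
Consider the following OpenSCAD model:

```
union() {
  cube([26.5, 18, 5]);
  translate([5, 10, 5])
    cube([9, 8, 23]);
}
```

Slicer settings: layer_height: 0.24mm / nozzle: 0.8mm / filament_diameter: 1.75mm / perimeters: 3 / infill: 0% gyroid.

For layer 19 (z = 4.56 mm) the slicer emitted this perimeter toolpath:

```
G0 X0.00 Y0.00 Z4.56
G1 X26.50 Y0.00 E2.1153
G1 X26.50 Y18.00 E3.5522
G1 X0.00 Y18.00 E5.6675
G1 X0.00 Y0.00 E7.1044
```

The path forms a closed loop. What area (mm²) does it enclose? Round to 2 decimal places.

477.00 mm²

Apply the shoelace formula to the sequence of (X, Y) vertices; enclosed area = 477.00 mm².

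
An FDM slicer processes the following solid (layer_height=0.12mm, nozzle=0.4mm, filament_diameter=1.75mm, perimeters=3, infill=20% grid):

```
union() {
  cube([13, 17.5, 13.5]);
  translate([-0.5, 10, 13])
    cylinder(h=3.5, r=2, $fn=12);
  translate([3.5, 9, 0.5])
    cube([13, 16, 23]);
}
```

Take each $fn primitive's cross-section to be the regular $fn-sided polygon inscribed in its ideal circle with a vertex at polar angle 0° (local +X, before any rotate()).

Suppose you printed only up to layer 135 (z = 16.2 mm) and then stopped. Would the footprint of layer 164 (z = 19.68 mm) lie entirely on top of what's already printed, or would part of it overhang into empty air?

Compare the two slices. At z = 16.2: the cube is not intersected at this z (z outside [0, 13.5]); the r=2 cylinder at (-0.5, 10) contributes a regular 12-gon of circumradius 2 (area = (12/2)·2.000²·sin(360°/12) = 12.00 mm²); the 13×16 cube at (3.5, 9) contributes its full rectangle (area 208.00 mm²); Combining (union): the 2 present regions are separate (no shared area or edge), so areas and boundary lengths simply add and each stays a separate island — area = 220.00 mm². At z = 19.68: the cube is absent (z outside [0, 13.5]); the cylinder at (-0.5, 10) is not intersected at this z (z outside [13, 16.5]); the 13×16 cube at (3.5, 9) contributes its full rectangle (area 208.00 mm²); Combining (union): only the 13×16 cube at (3.5, 9) is present, so the union is just that shape — area = 208.00 mm². Checking containment: the cross-section at z = 19.68 is a subset of the cross-section at z = 16.2.

entirely on top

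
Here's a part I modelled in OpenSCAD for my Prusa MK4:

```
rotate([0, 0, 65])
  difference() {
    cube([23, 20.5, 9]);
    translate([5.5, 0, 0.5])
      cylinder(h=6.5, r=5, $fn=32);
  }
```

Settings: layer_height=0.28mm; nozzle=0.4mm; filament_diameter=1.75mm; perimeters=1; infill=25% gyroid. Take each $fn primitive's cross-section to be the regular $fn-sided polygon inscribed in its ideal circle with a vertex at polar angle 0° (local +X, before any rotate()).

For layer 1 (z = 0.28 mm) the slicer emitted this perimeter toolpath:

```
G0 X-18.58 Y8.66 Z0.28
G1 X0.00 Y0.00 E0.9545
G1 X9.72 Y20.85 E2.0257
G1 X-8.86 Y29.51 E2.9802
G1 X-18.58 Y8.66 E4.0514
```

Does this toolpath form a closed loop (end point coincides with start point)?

Start point (G0): (-18.58, 8.66). End point (last G1): the path returns to the start — closed.

yes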